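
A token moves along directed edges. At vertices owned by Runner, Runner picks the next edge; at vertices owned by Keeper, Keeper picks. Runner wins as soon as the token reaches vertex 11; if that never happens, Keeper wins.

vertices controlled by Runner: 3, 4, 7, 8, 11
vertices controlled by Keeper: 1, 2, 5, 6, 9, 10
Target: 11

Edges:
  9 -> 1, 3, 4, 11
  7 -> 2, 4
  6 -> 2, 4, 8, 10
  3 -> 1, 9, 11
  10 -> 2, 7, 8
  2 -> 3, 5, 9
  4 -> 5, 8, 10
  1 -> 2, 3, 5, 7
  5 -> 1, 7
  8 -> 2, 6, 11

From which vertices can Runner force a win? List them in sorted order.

A0 = {11}
A1: add {3, 8} — 3 (Runner) has 3→11; 8 (Runner) has 8→11.
A2: add {4} — 4 (Runner) has 4→8.
A3: add {7} — 7 (Runner) has 7→4.
A4 = A3; e.g. 1 (Keeper) can still go to 2. Fixed point.
Runner's winning region = {3, 4, 7, 8, 11}.

3, 4, 7, 8, 11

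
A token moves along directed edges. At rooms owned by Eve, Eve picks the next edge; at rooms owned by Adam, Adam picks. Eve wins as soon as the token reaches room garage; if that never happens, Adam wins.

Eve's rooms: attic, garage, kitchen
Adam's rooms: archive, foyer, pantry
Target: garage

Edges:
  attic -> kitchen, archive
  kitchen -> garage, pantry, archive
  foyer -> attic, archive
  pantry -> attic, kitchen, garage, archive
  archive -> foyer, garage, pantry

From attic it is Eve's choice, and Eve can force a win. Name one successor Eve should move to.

kitchen

A0 = {garage}
A1: add {kitchen} — kitchen (Eve) has kitchen→garage.
A2: add {attic} — attic (Eve) has attic→kitchen.
A3 = A2; e.g. foyer (Adam) can still go to archive. Fixed point.
From attic, successor kitchen is in the attractor (rank 1); the other successor archive is not.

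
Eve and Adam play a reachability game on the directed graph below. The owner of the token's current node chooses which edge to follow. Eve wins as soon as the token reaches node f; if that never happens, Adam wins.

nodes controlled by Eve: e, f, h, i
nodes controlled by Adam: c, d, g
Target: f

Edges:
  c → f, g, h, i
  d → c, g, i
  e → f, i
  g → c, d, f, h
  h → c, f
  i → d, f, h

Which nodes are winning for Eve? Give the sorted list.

A0 = {f}
A1: add {e, h, i} — e (Eve) has e→f; h (Eve) has h→f; i (Eve) has i→f.
A2 = A1; e.g. c (Adam) can still go to g. Fixed point.
Eve's winning region = {e, f, h, i}.

e, f, h, i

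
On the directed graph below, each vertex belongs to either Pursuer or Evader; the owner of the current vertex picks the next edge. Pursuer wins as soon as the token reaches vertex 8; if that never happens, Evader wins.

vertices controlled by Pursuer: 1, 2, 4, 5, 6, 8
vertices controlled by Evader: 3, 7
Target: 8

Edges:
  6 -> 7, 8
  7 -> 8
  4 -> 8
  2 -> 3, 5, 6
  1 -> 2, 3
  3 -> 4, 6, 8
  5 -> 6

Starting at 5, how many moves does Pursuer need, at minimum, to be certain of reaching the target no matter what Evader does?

2

A0 = {8}
A1: add {4, 6, 7} — 4 (Pursuer) has 4→8; 6 (Pursuer) has 6→8; 7 (Evader): all of {8} already in.
A2: add {2, 3, 5} — 2 (Pursuer) has 2→6; 3 (Evader): all of {4, 6, 8} already in; 5 (Pursuer) has 5→6.
5 enters the attractor at level 2, so Pursuer can force the target in 2 moves from there.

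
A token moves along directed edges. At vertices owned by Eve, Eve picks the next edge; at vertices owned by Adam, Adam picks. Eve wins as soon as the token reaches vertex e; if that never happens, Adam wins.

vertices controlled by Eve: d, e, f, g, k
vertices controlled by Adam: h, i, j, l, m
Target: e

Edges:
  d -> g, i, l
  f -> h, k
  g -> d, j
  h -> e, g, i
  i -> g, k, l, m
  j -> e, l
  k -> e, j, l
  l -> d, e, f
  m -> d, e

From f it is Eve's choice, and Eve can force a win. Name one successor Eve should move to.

k

A0 = {e}
A1: add {k} — k (Eve) has k→e.
A2: add {f} — f (Eve) has f→k.
A3 = A2; e.g. d (Eve) has no edge into A2. Fixed point.
From f, successor k is in the attractor (rank 1); the other successor h is not.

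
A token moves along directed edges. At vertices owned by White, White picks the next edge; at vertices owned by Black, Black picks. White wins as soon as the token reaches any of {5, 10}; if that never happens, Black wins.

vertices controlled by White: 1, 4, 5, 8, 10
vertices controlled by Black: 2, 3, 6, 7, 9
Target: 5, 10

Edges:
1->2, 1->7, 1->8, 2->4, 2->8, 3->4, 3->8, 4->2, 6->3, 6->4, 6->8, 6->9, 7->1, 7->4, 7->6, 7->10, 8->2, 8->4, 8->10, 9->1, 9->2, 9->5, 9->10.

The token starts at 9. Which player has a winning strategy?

Black

A0 = {5, 10}
A1: add {8} — 8 (White) has 8→10.
A2: add {1} — 1 (White) has 1→8.
A3 = A2; e.g. 2 (Black) can still go to 4. Fixed point.
9 never enters the attractor, so Black can avoid the target forever.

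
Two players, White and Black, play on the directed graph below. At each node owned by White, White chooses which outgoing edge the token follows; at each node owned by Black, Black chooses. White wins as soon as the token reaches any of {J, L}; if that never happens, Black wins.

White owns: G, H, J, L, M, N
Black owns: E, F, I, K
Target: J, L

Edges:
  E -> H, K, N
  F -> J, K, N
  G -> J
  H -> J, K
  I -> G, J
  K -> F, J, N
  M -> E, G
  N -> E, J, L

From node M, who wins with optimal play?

A0 = {J, L}
A1: add {G, H, N} — G (White) has G→J; H (White) has H→J; N (White) has N→J.
A2: add {I, M} — I (Black): all of {G, J} already in; M (White) has M→G.
A3 = A2; e.g. E (Black) can still go to K. Fixed point.
M ∈ A2, so White can force the target.

White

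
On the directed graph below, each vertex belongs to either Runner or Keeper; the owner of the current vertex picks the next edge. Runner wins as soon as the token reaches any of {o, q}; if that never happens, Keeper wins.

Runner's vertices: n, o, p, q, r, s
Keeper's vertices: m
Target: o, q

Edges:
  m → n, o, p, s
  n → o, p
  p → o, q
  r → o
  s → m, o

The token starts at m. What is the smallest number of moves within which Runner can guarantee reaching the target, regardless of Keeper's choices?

A0 = {o, q}
A1: add {n, p, r, s} — n (Runner) has n→o; p (Runner) has p→o; r (Runner) has r→o; s (Runner) has s→o.
A2: add {m} — m (Keeper): all of {n, o, p, s} already in.
A2 = all vertices. Fixed point.
m enters the attractor at level 2, so Runner can force the target in 2 moves from there.

2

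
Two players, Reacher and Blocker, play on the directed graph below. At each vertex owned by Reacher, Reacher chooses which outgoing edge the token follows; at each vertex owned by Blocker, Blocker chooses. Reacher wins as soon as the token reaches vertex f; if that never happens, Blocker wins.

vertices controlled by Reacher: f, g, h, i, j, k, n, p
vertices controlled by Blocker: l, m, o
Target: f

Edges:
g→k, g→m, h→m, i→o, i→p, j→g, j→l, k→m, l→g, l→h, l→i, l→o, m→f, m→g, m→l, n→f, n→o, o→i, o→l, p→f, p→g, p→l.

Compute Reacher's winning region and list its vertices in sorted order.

A0 = {f}
A1: add {n, p} — n (Reacher) has n→f; p (Reacher) has p→f.
A2: add {i} — i (Reacher) has i→p.
A3 = A2; e.g. g (Reacher) has no edge into A2. Fixed point.
Reacher's winning region = {f, i, n, p}.

f, i, n, p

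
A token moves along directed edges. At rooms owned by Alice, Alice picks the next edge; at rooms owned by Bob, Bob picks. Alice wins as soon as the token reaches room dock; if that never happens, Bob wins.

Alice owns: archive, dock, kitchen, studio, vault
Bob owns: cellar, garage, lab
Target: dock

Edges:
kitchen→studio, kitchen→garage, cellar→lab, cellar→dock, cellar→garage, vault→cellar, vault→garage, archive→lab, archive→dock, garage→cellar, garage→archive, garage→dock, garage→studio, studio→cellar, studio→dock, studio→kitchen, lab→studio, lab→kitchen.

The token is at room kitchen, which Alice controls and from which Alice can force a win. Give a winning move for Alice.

studio

A0 = {dock}
A1: add {archive, studio} — archive (Alice) has archive→dock; studio (Alice) has studio→dock.
A2: add {kitchen} — kitchen (Alice) has kitchen→studio.
A3: add {lab} — lab (Bob): all of {studio, kitchen} already in.
A4 = A3; e.g. cellar (Bob) can still go to garage. Fixed point.
From kitchen, successor studio is in the attractor (rank 1); the other successor garage is not.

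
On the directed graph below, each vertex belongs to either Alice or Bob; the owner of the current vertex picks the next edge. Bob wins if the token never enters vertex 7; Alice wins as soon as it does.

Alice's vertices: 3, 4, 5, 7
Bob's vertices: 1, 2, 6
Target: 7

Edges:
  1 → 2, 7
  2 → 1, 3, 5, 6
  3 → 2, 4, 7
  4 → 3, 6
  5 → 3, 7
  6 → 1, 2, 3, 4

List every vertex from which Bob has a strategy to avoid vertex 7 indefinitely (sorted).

1, 2, 6

A0 = {7}
A1: add {3, 5} — 3 (Alice) has 3→7; 5 (Alice) has 5→7.
A2: add {4} — 4 (Alice) has 4→3.
A3 = A2; e.g. 1 (Bob) can still go to 2. Fixed point.
Alice's attractor = {3, 4, 5, 7}; Bob avoids the target exactly from the complement.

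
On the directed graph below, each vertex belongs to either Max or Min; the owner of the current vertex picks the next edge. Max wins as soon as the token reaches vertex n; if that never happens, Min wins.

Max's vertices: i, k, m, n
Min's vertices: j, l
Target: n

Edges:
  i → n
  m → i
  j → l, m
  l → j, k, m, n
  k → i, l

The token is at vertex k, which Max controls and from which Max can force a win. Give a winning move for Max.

i

A0 = {n}
A1: add {i} — i (Max) has i→n.
A2: add {k, m} — k (Max) has k→i; m (Max) has m→i.
A3 = A2; e.g. j (Min) can still go to l. Fixed point.
From k, successor i is in the attractor (rank 1); the other successor l is not.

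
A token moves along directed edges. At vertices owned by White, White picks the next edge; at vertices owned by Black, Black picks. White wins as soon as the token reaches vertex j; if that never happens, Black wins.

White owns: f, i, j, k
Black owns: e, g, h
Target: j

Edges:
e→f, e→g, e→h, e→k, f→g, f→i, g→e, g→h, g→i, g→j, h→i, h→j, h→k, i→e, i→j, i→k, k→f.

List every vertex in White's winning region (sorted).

f, h, i, j, k

A0 = {j}
A1: add {i} — i (White) has i→j.
A2: add {f} — f (White) has f→i.
A3: add {k} — k (White) has k→f.
A4: add {h} — h (Black): all of {i, j, k} already in.
A5 = A4; e.g. e (Black) can still go to g. Fixed point.
White's winning region = {f, h, i, j, k}.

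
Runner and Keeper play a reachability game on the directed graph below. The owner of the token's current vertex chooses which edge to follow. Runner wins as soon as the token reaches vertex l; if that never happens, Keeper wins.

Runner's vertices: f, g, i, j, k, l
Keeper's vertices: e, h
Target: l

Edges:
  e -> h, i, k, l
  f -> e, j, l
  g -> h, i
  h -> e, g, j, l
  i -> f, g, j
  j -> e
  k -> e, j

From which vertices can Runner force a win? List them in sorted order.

f, g, i, l

A0 = {l}
A1: add {f} — f (Runner) has f→l.
A2: add {i} — i (Runner) has i→f.
A3: add {g} — g (Runner) has g→i.
A4 = A3; e.g. e (Keeper) can still go to h. Fixed point.
Runner's winning region = {f, g, i, l}.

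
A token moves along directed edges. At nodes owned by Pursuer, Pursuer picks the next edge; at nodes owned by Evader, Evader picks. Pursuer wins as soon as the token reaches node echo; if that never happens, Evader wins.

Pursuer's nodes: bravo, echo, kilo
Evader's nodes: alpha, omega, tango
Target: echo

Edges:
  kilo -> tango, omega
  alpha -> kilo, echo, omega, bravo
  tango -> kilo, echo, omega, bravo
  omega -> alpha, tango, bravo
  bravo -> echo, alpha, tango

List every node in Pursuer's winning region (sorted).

bravo, echo

A0 = {echo}
A1: add {bravo} — bravo (Pursuer) has bravo→echo.
A2 = A1; e.g. kilo (Pursuer) has no edge into A1. Fixed point.
Pursuer's winning region = {bravo, echo}.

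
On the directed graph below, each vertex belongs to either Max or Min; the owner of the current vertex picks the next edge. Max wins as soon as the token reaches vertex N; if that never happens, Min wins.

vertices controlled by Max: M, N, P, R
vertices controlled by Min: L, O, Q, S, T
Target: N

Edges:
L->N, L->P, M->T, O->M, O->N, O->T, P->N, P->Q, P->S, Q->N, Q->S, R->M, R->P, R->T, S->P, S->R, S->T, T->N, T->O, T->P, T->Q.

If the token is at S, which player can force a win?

Min

A0 = {N}
A1: add {P} — P (Max) has P→N.
A2: add {L, R} — L (Min): all of {N, P} already in; R (Max) has R→P.
A3 = A2; e.g. M (Max) has no edge into A2. Fixed point.
S never enters the attractor, so Min can avoid the target forever.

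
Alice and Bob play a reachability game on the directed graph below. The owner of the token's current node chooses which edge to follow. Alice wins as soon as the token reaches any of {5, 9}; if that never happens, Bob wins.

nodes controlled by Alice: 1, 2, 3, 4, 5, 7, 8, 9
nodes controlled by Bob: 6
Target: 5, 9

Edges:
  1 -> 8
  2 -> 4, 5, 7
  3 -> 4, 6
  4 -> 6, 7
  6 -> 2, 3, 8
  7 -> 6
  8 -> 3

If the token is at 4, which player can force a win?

A0 = {5, 9}
A1: add {2} — 2 (Alice) has 2→5.
A2 = A1; e.g. 1 (Alice) has no edge into A1. Fixed point.
4 never enters the attractor, so Bob can avoid the target forever.

Bob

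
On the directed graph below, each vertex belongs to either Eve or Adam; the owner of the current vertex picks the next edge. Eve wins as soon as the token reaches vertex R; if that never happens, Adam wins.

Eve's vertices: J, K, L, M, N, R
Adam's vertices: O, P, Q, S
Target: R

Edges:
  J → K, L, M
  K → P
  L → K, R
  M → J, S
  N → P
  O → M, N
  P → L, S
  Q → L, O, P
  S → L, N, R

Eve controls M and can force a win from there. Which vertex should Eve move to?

J

A0 = {R}
A1: add {L} — L (Eve) has L→R.
A2: add {J} — J (Eve) has J→L.
A3: add {M} — M (Eve) has M→J.
A4 = A3; e.g. K (Eve) has no edge into A3. Fixed point.
From M, successor J is in the attractor (rank 2); the other successor S is not.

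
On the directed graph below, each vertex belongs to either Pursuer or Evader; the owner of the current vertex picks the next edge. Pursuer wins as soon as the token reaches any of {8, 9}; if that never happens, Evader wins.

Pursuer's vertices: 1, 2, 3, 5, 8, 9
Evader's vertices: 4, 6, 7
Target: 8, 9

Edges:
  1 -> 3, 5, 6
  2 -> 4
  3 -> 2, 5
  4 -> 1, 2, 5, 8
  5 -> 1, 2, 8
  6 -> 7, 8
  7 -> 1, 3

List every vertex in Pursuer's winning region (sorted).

1, 3, 5, 6, 7, 8, 9

A0 = {8, 9}
A1: add {5} — 5 (Pursuer) has 5→8.
A2: add {1, 3} — 1 (Pursuer) has 1→5; 3 (Pursuer) has 3→5.
A3: add {7} — 7 (Evader): all of {1, 3} already in.
A4: add {6} — 6 (Evader): all of {7, 8} already in.
A5 = A4; e.g. 2 (Pursuer) has no edge into A4. Fixed point.
Pursuer's winning region = {1, 3, 5, 6, 7, 8, 9}.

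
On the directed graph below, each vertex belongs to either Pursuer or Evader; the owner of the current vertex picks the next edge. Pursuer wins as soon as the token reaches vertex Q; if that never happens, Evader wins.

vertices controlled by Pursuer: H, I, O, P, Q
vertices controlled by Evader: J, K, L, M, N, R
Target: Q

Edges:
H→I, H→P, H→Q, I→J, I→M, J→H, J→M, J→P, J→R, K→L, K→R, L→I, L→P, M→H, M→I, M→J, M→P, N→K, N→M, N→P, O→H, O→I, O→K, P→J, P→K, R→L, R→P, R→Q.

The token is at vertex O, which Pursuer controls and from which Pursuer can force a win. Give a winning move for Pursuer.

A0 = {Q}
A1: add {H} — H (Pursuer) has H→Q.
A2: add {O} — O (Pursuer) has O→H.
A3 = A2; e.g. I (Pursuer) has no edge into A2. Fixed point.
From O, successor H is in the attractor (rank 1); the other successors I, K are not.

H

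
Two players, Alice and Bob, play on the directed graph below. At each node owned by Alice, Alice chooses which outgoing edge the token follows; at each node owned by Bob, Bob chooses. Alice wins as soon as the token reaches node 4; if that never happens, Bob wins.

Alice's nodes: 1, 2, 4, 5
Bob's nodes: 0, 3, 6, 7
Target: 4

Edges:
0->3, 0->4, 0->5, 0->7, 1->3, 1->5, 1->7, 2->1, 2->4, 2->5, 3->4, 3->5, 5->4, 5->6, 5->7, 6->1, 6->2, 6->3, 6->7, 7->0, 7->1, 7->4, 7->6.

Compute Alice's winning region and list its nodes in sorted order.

1, 2, 3, 4, 5

A0 = {4}
A1: add {2, 5} — 2 (Alice) has 2→4; 5 (Alice) has 5→4.
A2: add {1, 3} — 1 (Alice) has 1→5; 3 (Bob): all of {4, 5} already in.
A3 = A2; e.g. 0 (Bob) can still go to 7. Fixed point.
Alice's winning region = {1, 2, 3, 4, 5}.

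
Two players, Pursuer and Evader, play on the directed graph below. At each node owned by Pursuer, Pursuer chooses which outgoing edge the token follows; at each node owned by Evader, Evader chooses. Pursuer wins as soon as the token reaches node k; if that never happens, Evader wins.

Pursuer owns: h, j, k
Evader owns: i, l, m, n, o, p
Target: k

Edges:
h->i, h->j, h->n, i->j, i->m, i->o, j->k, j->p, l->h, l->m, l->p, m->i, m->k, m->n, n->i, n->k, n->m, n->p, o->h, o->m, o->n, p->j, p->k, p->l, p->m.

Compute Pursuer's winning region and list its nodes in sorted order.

h, j, k

A0 = {k}
A1: add {j} — j (Pursuer) has j→k.
A2: add {h} — h (Pursuer) has h→j.
A3 = A2; e.g. i (Evader) can still go to m. Fixed point.
Pursuer's winning region = {h, j, k}.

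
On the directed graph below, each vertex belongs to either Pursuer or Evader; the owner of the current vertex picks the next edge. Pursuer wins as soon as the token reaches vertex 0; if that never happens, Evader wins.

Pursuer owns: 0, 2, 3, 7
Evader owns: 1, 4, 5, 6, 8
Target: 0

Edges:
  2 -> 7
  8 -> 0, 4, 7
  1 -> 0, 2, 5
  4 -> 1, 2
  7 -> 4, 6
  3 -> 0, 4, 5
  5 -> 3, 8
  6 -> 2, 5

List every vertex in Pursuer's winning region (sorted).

A0 = {0}
A1: add {3} — 3 (Pursuer) has 3→0.
A2 = A1; e.g. 1 (Evader) can still go to 2. Fixed point.
Pursuer's winning region = {0, 3}.

0, 3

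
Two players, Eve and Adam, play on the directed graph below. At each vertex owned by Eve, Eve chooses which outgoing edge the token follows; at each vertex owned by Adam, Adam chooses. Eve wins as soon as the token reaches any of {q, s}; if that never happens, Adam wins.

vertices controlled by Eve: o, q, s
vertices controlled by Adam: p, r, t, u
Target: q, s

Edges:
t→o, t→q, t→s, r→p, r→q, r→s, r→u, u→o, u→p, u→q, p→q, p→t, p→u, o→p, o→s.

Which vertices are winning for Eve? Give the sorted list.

o, q, s, t

A0 = {q, s}
A1: add {o} — o (Eve) has o→s.
A2: add {t} — t (Adam): all of {o, q, s} already in.
A3 = A2; e.g. p (Adam) can still go to u. Fixed point.
Eve's winning region = {o, q, s, t}.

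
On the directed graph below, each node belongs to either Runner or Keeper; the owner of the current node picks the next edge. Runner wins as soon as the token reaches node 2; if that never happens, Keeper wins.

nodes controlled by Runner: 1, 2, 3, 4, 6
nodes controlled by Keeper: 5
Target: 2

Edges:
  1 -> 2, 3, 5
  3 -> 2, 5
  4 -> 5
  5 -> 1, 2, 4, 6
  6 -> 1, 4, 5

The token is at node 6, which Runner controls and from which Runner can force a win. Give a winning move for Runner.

A0 = {2}
A1: add {1, 3} — 1 (Runner) has 1→2; 3 (Runner) has 3→2.
A2: add {6} — 6 (Runner) has 6→1.
A3 = A2; e.g. 4 (Runner) has no edge into A2. Fixed point.
From 6, successor 1 is in the attractor (rank 1); the other successors 4, 5 are not.

1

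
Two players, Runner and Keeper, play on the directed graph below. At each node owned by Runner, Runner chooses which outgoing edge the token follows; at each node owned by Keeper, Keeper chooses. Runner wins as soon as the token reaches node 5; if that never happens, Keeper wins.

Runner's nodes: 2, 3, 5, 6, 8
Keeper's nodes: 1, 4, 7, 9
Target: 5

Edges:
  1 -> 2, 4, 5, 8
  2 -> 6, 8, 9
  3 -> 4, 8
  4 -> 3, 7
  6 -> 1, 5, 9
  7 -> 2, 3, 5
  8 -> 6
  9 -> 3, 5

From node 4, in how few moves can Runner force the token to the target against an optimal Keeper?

A0 = {5}
A1: add {6} — 6 (Runner) has 6→5.
A2: add {2, 8} — 2 (Runner) has 2→6; 8 (Runner) has 8→6.
A3: add {3} — 3 (Runner) has 3→8.
A4: add {7, 9} — 7 (Keeper): all of {2, 3, 5} already in; 9 (Keeper): all of {3, 5} already in.
A5: add {4} — 4 (Keeper): all of {3, 7} already in.
4 enters the attractor at level 5, so Runner can force the target in 5 moves from there.

5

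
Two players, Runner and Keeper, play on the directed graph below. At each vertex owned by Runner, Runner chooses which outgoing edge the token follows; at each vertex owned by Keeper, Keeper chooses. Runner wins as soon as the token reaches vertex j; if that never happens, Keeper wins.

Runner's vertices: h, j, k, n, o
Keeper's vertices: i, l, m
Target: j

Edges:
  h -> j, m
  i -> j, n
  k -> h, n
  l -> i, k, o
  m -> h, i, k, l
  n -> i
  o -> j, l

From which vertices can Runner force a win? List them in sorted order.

A0 = {j}
A1: add {h, o} — h (Runner) has h→j; o (Runner) has o→j.
A2: add {k} — k (Runner) has k→h.
A3 = A2; e.g. i (Keeper) can still go to n. Fixed point.
Runner's winning region = {h, j, k, o}.

h, j, k, o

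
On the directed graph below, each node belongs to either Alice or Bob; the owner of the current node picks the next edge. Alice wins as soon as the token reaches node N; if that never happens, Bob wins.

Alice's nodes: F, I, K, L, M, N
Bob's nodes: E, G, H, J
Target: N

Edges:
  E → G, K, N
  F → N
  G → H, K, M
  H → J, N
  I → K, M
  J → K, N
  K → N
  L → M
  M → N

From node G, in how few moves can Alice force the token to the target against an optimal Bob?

4

A0 = {N}
A1: add {F, K, M} — F (Alice) has F→N; K (Alice) has K→N; M (Alice) has M→N.
A2: add {I, J, L} — I (Alice) has I→K; J (Bob): all of {K, N} already in; L (Alice) has L→M.
A3: add {H} — H (Bob): all of {J, N} already in.
A4: add {G} — G (Bob): all of {H, K, M} already in.
G enters the attractor at level 4, so Alice can force the target in 4 moves from there.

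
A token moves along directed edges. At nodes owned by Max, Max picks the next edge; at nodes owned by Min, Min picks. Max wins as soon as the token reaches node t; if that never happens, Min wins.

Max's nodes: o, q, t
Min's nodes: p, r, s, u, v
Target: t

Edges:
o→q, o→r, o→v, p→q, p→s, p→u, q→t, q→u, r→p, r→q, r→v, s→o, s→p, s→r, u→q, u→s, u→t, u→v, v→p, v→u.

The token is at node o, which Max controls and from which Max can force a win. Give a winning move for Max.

q

A0 = {t}
A1: add {q} — q (Max) has q→t.
A2: add {o} — o (Max) has o→q.
A3 = A2; e.g. p (Min) can still go to s. Fixed point.
From o, successor q is in the attractor (rank 1); the other successors r, v are not.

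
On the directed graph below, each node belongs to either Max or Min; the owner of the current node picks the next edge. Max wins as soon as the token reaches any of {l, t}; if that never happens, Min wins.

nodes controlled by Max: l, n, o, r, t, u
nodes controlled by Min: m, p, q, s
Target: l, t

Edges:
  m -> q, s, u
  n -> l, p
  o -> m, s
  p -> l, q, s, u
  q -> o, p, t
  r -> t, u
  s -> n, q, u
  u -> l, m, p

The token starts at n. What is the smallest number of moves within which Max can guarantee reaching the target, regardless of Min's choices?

1

A0 = {l, t}
A1: add {n, r, u} — n (Max) has n→l; r (Max) has r→t; u (Max) has u→l.
A2 = A1; e.g. m (Min) can still go to q. Fixed point.
n enters the attractor at level 1, so Max can force the target in 1 move from there.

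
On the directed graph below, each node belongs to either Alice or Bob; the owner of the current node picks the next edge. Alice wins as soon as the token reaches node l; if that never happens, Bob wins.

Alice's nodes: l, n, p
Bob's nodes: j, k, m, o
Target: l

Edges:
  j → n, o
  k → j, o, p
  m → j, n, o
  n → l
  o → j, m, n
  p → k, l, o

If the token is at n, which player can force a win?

A0 = {l}
A1: add {n, p} — n (Alice) has n→l; p (Alice) has p→l.
A2 = A1; e.g. j (Bob) can still go to o. Fixed point.
n ∈ A1, so Alice can force the target.

Alice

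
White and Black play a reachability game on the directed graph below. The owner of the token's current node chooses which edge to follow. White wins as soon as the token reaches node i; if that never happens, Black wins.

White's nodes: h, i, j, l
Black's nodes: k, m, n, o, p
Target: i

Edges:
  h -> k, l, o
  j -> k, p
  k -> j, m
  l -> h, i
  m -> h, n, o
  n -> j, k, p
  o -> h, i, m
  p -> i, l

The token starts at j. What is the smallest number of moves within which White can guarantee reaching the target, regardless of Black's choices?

3

A0 = {i}
A1: add {l} — l (White) has l→i.
A2: add {h, p} — h (White) has h→l; p (Black): all of {i, l} already in.
A3: add {j} — j (White) has j→p.
A4 = A3; e.g. k (Black) can still go to m. Fixed point.
j enters the attractor at level 3, so White can force the target in 3 moves from there.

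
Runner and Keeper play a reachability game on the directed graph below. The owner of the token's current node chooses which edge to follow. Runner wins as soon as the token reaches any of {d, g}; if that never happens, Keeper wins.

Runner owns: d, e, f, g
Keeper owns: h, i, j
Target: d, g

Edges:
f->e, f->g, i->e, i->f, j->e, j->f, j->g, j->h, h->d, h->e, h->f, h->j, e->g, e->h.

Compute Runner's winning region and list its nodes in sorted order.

d, e, f, g, i

A0 = {d, g}
A1: add {e, f} — e (Runner) has e→g; f (Runner) has f→g.
A2: add {i} — i (Keeper): all of {e, f} already in.
A3 = A2; e.g. h (Keeper) can still go to j. Fixed point.
Runner's winning region = {d, e, f, g, i}.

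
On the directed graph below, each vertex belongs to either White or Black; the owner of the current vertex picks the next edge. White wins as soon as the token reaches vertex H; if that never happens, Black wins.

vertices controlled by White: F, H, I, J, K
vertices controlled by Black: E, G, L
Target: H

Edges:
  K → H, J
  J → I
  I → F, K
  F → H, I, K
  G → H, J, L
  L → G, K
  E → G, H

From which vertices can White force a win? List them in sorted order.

A0 = {H}
A1: add {F, K} — F (White) has F→H; K (White) has K→H.
A2: add {I} — I (White) has I→F.
A3: add {J} — J (White) has J→I.
A4 = A3; e.g. E (Black) can still go to G. Fixed point.
White's winning region = {F, H, I, J, K}.

F, H, I, J, K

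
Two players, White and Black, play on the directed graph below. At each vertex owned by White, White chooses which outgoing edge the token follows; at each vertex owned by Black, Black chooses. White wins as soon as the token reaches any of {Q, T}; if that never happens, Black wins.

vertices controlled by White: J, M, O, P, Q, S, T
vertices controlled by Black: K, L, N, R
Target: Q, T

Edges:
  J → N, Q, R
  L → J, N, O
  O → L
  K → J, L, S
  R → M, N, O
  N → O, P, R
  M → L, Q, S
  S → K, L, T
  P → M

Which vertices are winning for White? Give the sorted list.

A0 = {Q, T}
A1: add {J, M, S} — J (White) has J→Q; M (White) has M→Q; S (White) has S→T.
A2: add {P} — P (White) has P→M.
A3 = A2; e.g. K (Black) can still go to L. Fixed point.
White's winning region = {J, M, P, Q, S, T}.

J, M, P, Q, S, T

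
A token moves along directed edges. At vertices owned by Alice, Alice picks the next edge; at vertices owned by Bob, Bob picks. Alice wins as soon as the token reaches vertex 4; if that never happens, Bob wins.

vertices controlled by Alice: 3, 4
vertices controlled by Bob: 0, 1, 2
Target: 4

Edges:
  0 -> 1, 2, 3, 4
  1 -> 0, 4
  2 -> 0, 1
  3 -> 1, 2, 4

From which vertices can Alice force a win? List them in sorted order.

3, 4

A0 = {4}
A1: add {3} — 3 (Alice) has 3→4.
A2 = A1; e.g. 0 (Bob) can still go to 1. Fixed point.
Alice's winning region = {3, 4}.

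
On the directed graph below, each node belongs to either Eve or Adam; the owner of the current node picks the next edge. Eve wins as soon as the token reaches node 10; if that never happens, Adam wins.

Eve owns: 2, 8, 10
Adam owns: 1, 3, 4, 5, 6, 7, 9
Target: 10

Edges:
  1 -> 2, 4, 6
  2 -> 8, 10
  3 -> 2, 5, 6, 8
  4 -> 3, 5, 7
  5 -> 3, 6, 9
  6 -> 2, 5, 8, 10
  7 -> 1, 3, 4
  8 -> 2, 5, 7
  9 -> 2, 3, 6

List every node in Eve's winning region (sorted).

2, 8, 10

A0 = {10}
A1: add {2} — 2 (Eve) has 2→10.
A2: add {8} — 8 (Eve) has 8→2.
A3 = A2; e.g. 1 (Adam) can still go to 4. Fixed point.
Eve's winning region = {2, 8, 10}.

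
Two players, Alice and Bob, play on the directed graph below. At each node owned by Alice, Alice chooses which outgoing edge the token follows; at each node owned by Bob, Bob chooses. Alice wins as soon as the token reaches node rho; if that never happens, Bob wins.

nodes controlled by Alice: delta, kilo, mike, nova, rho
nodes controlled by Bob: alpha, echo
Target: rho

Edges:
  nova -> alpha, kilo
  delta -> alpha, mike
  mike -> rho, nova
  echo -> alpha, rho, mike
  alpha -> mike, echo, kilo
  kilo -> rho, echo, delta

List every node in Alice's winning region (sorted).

delta, kilo, mike, nova, rho

A0 = {rho}
A1: add {kilo, mike} — mike (Alice) has mike→rho; kilo (Alice) has kilo→rho.
A2: add {delta, nova} — delta (Alice) has delta→mike; nova (Alice) has nova→kilo.
A3 = A2; e.g. alpha (Bob) can still go to echo. Fixed point.
Alice's winning region = {delta, kilo, mike, nova, rho}.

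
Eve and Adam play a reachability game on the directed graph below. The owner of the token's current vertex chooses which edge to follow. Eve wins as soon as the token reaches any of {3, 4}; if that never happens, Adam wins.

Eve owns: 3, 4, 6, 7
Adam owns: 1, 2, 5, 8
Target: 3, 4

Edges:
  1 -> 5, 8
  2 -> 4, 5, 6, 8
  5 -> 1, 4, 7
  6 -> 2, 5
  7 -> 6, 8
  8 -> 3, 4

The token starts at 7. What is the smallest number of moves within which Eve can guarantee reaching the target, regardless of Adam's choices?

A0 = {3, 4}
A1: add {8} — 8 (Adam): all of {3, 4} already in.
A2: add {7} — 7 (Eve) has 7→8.
A3 = A2; e.g. 1 (Adam) can still go to 5. Fixed point.
7 enters the attractor at level 2, so Eve can force the target in 2 moves from there.

2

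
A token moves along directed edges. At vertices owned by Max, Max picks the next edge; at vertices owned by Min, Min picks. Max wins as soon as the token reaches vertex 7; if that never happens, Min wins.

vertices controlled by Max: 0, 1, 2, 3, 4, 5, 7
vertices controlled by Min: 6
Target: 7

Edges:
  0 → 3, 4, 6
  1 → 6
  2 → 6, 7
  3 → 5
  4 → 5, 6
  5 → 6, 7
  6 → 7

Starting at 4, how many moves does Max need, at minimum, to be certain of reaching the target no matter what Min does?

2

A0 = {7}
A1: add {2, 5, 6} — 2 (Max) has 2→7; 5 (Max) has 5→7; 6 (Min): all of {7} already in.
A2: add {0, 1, 3, 4} — 0 (Max) has 0→6; 1 (Max) has 1→6; 3 (Max) has 3→5; 4 (Max) has 4→5.
A2 = all vertices. Fixed point.
4 enters the attractor at level 2, so Max can force the target in 2 moves from there.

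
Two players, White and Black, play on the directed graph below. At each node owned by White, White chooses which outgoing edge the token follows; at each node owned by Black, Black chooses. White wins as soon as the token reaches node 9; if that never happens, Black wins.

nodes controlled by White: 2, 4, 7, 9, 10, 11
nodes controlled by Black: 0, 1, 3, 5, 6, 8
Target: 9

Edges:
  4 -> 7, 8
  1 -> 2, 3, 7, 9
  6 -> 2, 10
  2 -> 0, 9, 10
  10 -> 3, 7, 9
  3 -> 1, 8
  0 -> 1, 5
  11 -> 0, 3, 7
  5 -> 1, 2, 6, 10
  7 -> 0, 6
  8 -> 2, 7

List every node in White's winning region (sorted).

A0 = {9}
A1: add {2, 10} — 2 (White) has 2→9; 10 (White) has 10→9.
A2: add {6} — 6 (Black): all of {2, 10} already in.
A3: add {7} — 7 (White) has 7→6.
A4: add {4, 8, 11} — 4 (White) has 4→7; 8 (Black): all of {2, 7} already in; 11 (White) has 11→7.
A5 = A4; e.g. 0 (Black) can still go to 1. Fixed point.
White's winning region = {2, 4, 6, 7, 8, 9, 10, 11}.

2, 4, 6, 7, 8, 9, 10, 11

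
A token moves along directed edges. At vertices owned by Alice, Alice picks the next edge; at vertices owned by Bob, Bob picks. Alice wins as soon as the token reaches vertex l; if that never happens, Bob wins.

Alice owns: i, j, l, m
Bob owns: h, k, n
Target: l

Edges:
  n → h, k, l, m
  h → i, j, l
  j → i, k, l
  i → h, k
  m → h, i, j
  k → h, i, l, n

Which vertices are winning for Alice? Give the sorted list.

j, l, m

A0 = {l}
A1: add {j} — j (Alice) has j→l.
A2: add {m} — m (Alice) has m→j.
A3 = A2; e.g. h (Bob) can still go to i. Fixed point.
Alice's winning region = {j, l, m}.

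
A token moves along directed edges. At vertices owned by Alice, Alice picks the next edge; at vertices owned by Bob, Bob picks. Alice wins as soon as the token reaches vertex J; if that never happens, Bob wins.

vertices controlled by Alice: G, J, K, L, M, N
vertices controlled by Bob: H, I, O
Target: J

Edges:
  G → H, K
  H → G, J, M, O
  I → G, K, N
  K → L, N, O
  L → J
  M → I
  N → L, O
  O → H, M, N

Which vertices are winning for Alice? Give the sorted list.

A0 = {J}
A1: add {L} — L (Alice) has L→J.
A2: add {K, N} — K (Alice) has K→L; N (Alice) has N→L.
A3: add {G} — G (Alice) has G→K.
A4: add {I} — I (Bob): all of {G, K, N} already in.
A5: add {M} — M (Alice) has M→I.
A6 = A5; e.g. H (Bob) can still go to O. Fixed point.
Alice's winning region = {G, I, J, K, L, M, N}.

G, I, J, K, L, M, N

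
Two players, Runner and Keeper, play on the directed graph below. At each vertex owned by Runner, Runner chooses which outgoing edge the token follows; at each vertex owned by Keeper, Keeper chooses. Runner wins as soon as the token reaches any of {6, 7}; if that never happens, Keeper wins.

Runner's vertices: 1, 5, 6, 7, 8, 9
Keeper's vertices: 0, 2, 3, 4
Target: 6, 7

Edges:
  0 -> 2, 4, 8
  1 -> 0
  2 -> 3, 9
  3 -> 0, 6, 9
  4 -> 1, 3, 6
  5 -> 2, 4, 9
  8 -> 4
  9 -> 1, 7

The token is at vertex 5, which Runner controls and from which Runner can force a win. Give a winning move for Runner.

9

A0 = {6, 7}
A1: add {9} — 9 (Runner) has 9→7.
A2: add {5} — 5 (Runner) has 5→9.
A3 = A2; e.g. 0 (Keeper) can still go to 2. Fixed point.
From 5, successor 9 is in the attractor (rank 1); the other successors 2, 4 are not.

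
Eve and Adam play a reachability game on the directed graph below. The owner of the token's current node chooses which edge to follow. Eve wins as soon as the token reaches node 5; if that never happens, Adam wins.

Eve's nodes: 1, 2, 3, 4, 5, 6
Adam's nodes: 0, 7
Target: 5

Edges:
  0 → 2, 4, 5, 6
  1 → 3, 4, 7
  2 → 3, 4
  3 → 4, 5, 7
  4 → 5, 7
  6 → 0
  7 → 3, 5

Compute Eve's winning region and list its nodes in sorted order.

A0 = {5}
A1: add {3, 4} — 3 (Eve) has 3→5; 4 (Eve) has 4→5.
A2: add {1, 2, 7} — 1 (Eve) has 1→3; 2 (Eve) has 2→3; 7 (Adam): all of {3, 5} already in.
A3 = A2; e.g. 0 (Adam) can still go to 6. Fixed point.
Eve's winning region = {1, 2, 3, 4, 5, 7}.

1, 2, 3, 4, 5, 7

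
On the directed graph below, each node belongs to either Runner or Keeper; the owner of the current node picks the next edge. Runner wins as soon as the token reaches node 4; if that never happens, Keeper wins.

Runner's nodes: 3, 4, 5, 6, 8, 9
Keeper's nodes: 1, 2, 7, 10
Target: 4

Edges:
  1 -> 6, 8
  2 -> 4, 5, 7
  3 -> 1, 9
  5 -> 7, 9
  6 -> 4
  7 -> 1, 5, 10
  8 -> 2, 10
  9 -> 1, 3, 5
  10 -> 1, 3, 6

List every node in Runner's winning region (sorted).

4, 6

A0 = {4}
A1: add {6} — 6 (Runner) has 6→4.
A2 = A1; e.g. 1 (Keeper) can still go to 8. Fixed point.
Runner's winning region = {4, 6}.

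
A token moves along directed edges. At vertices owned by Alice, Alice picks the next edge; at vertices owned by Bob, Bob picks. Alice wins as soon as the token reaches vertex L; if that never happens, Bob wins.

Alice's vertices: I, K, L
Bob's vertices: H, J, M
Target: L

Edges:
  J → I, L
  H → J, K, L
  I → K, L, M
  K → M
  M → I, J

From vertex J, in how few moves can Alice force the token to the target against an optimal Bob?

A0 = {L}
A1: add {I} — I (Alice) has I→L.
A2: add {J} — J (Bob): all of {I, L} already in.
J enters the attractor at level 2, so Alice can force the target in 2 moves from there.

2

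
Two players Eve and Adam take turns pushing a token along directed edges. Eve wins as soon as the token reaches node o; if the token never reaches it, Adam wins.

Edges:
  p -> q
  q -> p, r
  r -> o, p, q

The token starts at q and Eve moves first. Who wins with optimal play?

Track states (vertex, player-to-move).
A0 = {(o,Eve), (o,Adam)}
A1: add {(r,Eve)}.
A2 = A1; e.g. (p,Eve) stays out. (q,Eve) never enters ⇒ Adam avoids the target.

Adam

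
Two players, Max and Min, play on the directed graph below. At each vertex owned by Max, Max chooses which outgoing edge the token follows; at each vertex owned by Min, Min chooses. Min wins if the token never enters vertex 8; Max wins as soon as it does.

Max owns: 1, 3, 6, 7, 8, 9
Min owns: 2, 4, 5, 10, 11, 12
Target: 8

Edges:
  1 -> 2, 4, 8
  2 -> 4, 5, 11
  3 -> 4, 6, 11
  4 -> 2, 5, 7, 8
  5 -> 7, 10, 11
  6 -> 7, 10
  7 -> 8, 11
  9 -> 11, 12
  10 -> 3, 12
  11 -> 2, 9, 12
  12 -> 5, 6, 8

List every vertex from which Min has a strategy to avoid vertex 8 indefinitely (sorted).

A0 = {8}
A1: add {1, 7} — 1 (Max) has 1→8; 7 (Max) has 7→8.
A2: add {6} — 6 (Max) has 6→7.
A3: add {3} — 3 (Max) has 3→6.
A4 = A3; e.g. 2 (Min) can still go to 4. Fixed point.
Max's attractor = {1, 3, 6, 7, 8}; Min avoids the target exactly from the complement.

2, 4, 5, 9, 10, 11, 12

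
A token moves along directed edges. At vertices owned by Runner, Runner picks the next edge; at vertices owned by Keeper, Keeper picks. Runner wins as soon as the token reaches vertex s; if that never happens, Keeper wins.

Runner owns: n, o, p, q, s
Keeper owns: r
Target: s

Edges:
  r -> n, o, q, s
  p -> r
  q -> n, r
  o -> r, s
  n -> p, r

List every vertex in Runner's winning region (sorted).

A0 = {s}
A1: add {o} — o (Runner) has o→s.
A2 = A1; e.g. n (Runner) has no edge into A1. Fixed point.
Runner's winning region = {o, s}.

o, s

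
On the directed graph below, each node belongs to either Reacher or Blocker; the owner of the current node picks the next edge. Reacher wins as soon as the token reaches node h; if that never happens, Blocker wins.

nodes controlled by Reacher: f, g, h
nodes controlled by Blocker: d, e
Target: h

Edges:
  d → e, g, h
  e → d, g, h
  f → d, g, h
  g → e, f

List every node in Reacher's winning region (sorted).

f, g, h

A0 = {h}
A1: add {f} — f (Reacher) has f→h.
A2: add {g} — g (Reacher) has g→f.
A3 = A2; e.g. d (Blocker) can still go to e. Fixed point.
Reacher's winning region = {f, g, h}.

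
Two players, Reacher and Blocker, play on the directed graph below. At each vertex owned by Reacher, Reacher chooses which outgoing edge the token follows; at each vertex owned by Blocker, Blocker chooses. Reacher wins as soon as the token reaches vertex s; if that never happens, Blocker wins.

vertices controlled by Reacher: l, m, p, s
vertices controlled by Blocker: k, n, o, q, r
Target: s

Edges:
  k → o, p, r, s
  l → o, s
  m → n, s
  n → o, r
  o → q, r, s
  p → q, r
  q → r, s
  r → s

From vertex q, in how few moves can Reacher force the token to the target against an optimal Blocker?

A0 = {s}
A1: add {l, m, r} — l (Reacher) has l→s; m (Reacher) has m→s; r (Blocker): all of {s} already in.
A2: add {p, q} — p (Reacher) has p→r; q (Blocker): all of {r, s} already in.
q enters the attractor at level 2, so Reacher can force the target in 2 moves from there.

2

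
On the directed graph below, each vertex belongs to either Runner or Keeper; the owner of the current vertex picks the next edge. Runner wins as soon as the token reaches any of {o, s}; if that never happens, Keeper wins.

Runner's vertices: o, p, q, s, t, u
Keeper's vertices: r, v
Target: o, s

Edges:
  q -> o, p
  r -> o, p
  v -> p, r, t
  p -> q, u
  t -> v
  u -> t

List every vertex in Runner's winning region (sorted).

o, p, q, r, s

A0 = {o, s}
A1: add {q} — q (Runner) has q→o.
A2: add {p} — p (Runner) has p→q.
A3: add {r} — r (Keeper): all of {o, p} already in.
A4 = A3; e.g. t (Runner) has no edge into A3. Fixed point.
Runner's winning region = {o, p, q, r, s}.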